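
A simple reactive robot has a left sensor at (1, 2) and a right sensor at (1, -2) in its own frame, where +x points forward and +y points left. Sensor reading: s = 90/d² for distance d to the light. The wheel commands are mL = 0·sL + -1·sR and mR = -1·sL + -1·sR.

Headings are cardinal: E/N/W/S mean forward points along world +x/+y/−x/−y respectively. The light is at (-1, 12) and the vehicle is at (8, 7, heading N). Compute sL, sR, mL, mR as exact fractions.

left sensor world pos  = (6, 8); dL² = 65
right sensor world pos = (10, 8); dR² = 137
sL = 90/65 = 18/13
sR = 90/137 = 90/137
mL = 0·sL + -1·sR = -90/137
mR = -1·sL + -1·sR = -3636/1781

18/13 90/137 -90/137 -3636/1781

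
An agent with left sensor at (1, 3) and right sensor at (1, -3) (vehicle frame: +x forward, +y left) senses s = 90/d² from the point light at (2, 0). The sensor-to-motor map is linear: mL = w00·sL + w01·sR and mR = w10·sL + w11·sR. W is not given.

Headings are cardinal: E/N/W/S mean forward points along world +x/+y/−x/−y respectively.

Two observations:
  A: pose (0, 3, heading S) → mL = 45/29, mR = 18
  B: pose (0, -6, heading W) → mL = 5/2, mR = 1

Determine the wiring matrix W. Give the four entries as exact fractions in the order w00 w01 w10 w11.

obs A: pose=(0,3,S) → sL=18, sR=90/29, mL=45/29, mR=18
obs B: pose=(0,-6,W) → sL=1, sR=5, mL=5/2, mR=1
sensor matrix S = [[18, 90/29], [1, 5]]; det S = 2520/29
solve [mL_A; mL_B] = S·[w00; w01] and [mR_A; mR_B] = S·[w10; w11]:
  w00 = 0, w01 = 1/2, w10 = 1, w11 = 0

0 1/2 1 0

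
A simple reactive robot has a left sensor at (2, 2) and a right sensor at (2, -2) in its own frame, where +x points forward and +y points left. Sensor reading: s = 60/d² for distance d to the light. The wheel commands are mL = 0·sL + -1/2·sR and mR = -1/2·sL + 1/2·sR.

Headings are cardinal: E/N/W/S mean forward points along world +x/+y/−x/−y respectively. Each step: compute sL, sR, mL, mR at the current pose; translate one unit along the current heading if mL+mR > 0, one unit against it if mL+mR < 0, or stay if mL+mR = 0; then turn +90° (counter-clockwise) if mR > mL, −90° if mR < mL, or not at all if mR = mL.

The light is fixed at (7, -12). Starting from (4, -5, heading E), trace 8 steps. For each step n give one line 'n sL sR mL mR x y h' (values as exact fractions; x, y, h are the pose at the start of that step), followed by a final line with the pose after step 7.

n=0: pose=(4,-5,E); sL=30/41, sR=30/13; mL=-15/13, mR=420/533; mL+mR=-15/41 → advance -1; mR−mL=1035/533 → turn +1·90°
n=1: pose=(3,-5,N); sL=20/39, sR=12/17; mL=-6/17, mR=64/663; mL+mR=-10/39 → advance -1; mR−mL=298/663 → turn +1·90°
n=2: pose=(3,-6,W); sL=15/13, sR=3/5; mL=-3/10, mR=-18/65; mL+mR=-15/26 → advance -1; mR−mL=3/130 → turn +1·90°
n=3: pose=(4,-6,S); sL=60/17, sR=60/41; mL=-30/41, mR=-720/697; mL+mR=-30/17 → advance -1; mR−mL=-210/697 → turn -1·90°
n=4: pose=(4,-5,W); sL=6/5, sR=30/53; mL=-15/53, mR=-84/265; mL+mR=-3/5 → advance -1; mR−mL=-9/265 → turn -1·90°
n=5: pose=(5,-5,N); sL=60/97, sR=20/27; mL=-10/27, mR=160/2619; mL+mR=-30/97 → advance -1; mR−mL=1130/2619 → turn +1·90°
n=6: pose=(5,-6,W); sL=15/8, sR=3/4; mL=-3/8, mR=-9/16; mL+mR=-15/16 → advance -1; mR−mL=-3/16 → turn -1·90°
n=7: pose=(6,-6,N); sL=60/73, sR=12/13; mL=-6/13, mR=48/949; mL+mR=-30/73 → advance -1; mR−mL=486/949 → turn +1·90°

0 30/41 30/13 -15/13 420/533 4 -5 E
1 20/39 12/17 -6/17 64/663 3 -5 N
2 15/13 3/5 -3/10 -18/65 3 -6 W
3 60/17 60/41 -30/41 -720/697 4 -6 S
4 6/5 30/53 -15/53 -84/265 4 -5 W
5 60/97 20/27 -10/27 160/2619 5 -5 N
6 15/8 3/4 -3/8 -9/16 5 -6 W
7 60/73 12/13 -6/13 48/949 6 -6 N
final 6 -7 W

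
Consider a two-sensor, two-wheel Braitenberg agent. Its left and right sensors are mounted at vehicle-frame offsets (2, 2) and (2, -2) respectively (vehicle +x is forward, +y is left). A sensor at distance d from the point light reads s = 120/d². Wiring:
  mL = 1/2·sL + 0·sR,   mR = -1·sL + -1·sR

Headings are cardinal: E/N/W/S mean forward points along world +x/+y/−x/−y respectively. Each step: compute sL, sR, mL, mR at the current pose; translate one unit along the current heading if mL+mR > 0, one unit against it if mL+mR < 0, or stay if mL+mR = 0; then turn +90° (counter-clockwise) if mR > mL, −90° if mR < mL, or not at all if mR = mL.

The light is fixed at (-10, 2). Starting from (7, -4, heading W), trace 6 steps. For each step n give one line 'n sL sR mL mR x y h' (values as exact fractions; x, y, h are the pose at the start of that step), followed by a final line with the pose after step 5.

n=0: pose=(7,-4,W); sL=120/289, sR=120/241; mL=60/289, mR=-63600/69649; mL+mR=-49140/69649 → advance -1; mR−mL=-78060/69649 → turn -1·90°
n=1: pose=(8,-4,N); sL=15/34, sR=15/52; mL=15/68, mR=-645/884; mL+mR=-225/442 → advance -1; mR−mL=-210/221 → turn -1·90°
n=2: pose=(8,-5,E); sL=24/85, sR=120/481; mL=12/85, mR=-21744/40885; mL+mR=-15972/40885 → advance -1; mR−mL=-27516/40885 → turn -1·90°
n=3: pose=(7,-5,S); sL=60/221, sR=20/51; mL=30/221, mR=-440/663; mL+mR=-350/663 → advance -1; mR−mL=-530/663 → turn -1·90°
n=4: pose=(7,-4,W); sL=120/289, sR=120/241; mL=60/289, mR=-63600/69649; mL+mR=-49140/69649 → advance -1; mR−mL=-78060/69649 → turn -1·90°
n=5: pose=(8,-4,N); sL=15/34, sR=15/52; mL=15/68, mR=-645/884; mL+mR=-225/442 → advance -1; mR−mL=-210/221 → turn -1·90°

0 120/289 120/241 60/289 -63600/69649 7 -4 W
1 15/34 15/52 15/68 -645/884 8 -4 N
2 24/85 120/481 12/85 -21744/40885 8 -5 E
3 60/221 20/51 30/221 -440/663 7 -5 S
4 120/289 120/241 60/289 -63600/69649 7 -4 W
5 15/34 15/52 15/68 -645/884 8 -4 N
final 8 -5 E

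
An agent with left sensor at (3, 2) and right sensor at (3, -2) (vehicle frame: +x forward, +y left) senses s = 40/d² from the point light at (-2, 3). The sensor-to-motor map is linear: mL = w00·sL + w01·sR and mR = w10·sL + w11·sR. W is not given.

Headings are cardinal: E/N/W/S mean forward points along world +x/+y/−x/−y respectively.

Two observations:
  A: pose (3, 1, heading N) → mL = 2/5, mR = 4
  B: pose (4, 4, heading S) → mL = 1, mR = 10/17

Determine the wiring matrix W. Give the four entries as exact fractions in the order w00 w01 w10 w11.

obs A: pose=(3,1,N) → sL=4, sR=4/5, mL=2/5, mR=4
obs B: pose=(4,4,S) → sL=10/17, sR=2, mL=1, mR=10/17
sensor matrix S = [[4, 4/5], [10/17, 2]]; det S = 128/17
solve [mL_A; mL_B] = S·[w00; w01] and [mR_A; mR_B] = S·[w10; w11]:
  w00 = 0, w01 = 1/2, w10 = 1, w11 = 0

0 1/2 1 0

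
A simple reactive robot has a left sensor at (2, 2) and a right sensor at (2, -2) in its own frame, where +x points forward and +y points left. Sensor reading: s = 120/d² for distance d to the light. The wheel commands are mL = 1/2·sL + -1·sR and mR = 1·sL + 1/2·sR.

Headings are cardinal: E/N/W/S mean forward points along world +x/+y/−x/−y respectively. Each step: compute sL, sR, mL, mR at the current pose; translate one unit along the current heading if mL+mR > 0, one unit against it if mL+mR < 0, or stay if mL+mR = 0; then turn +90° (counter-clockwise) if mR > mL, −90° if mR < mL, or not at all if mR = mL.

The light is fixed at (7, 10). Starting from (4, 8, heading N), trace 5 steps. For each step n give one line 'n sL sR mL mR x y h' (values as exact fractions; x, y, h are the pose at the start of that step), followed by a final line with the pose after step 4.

n=0: pose=(4,8,N); sL=24/5, sR=120; mL=-588/5, mR=324/5; mL+mR=-264/5 → advance -1; mR−mL=912/5 → turn +1·90°
n=1: pose=(4,7,W); sL=12/5, sR=60/13; mL=-222/65, mR=306/65; mL+mR=84/65 → advance +1; mR−mL=528/65 → turn +1·90°
n=2: pose=(3,7,S); sL=120/29, sR=120/61; mL=180/1769, mR=9060/1769; mL+mR=9240/1769 → advance +1; mR−mL=8880/1769 → turn +1·90°
n=3: pose=(3,6,E); sL=15, sR=3; mL=9/2, mR=33/2; mL+mR=21 → advance +1; mR−mL=12 → turn +1·90°
n=4: pose=(4,6,N); sL=120/29, sR=24; mL=-636/29, mR=468/29; mL+mR=-168/29 → advance -1; mR−mL=1104/29 → turn +1·90°

0 24/5 120 -588/5 324/5 4 8 N
1 12/5 60/13 -222/65 306/65 4 7 W
2 120/29 120/61 180/1769 9060/1769 3 7 S
3 15 3 9/2 33/2 3 6 E
4 120/29 24 -636/29 468/29 4 6 N
final 4 5 W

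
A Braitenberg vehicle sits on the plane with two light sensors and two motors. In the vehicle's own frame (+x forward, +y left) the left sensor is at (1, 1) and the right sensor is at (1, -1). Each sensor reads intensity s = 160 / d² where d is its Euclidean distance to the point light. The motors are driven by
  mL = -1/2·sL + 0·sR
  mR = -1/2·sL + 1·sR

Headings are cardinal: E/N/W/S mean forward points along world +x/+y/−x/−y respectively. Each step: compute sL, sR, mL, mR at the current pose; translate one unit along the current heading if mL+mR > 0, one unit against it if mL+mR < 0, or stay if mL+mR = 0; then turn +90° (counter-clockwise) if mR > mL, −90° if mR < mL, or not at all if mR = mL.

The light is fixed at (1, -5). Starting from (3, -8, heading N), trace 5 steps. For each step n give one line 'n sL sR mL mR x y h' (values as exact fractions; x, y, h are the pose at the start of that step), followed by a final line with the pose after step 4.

0 32 160/13 -16 -48/13 3 -8 N
1 80/13 16 -40/13 168/13 3 -9 W
2 160/29 32/5 -80/29 528/145 2 -9 S
3 8 4 -4 0 2 -10 E
4 160/17 160/17 -80/17 80/17 1 -10 N
final 1 -10 W

n=0: pose=(3,-8,N); sL=32, sR=160/13; mL=-16, mR=-48/13; mL+mR=-256/13 → advance -1; mR−mL=160/13 → turn +1·90°
n=1: pose=(3,-9,W); sL=80/13, sR=16; mL=-40/13, mR=168/13; mL+mR=128/13 → advance +1; mR−mL=16 → turn +1·90°
n=2: pose=(2,-9,S); sL=160/29, sR=32/5; mL=-80/29, mR=528/145; mL+mR=128/145 → advance +1; mR−mL=32/5 → turn +1·90°
n=3: pose=(2,-10,E); sL=8, sR=4; mL=-4, mR=0; mL+mR=-4 → advance -1; mR−mL=4 → turn +1·90°
n=4: pose=(1,-10,N); sL=160/17, sR=160/17; mL=-80/17, mR=80/17; mL+mR=0 → advance +0; mR−mL=160/17 → turn +1·90°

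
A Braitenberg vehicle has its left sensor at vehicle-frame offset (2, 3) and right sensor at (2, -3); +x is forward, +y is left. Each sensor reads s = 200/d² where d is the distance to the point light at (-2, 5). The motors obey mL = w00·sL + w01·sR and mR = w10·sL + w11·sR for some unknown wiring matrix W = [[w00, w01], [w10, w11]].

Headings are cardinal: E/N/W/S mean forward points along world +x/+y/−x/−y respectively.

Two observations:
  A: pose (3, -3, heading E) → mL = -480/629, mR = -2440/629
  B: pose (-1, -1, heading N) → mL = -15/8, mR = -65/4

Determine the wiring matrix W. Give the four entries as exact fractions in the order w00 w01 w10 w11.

-1/2 1/2 -1 -1

obs A: pose=(3,-3,E) → sL=100/37, sR=20/17, mL=-480/629, mR=-2440/629
obs B: pose=(-1,-1,N) → sL=10, sR=25/4, mL=-15/8, mR=-65/4
sensor matrix S = [[100/37, 20/17], [10, 25/4]]; det S = 3225/629
solve [mL_A; mL_B] = S·[w00; w01] and [mR_A; mR_B] = S·[w10; w11]:
  w00 = -1/2, w01 = 1/2, w10 = -1, w11 = -1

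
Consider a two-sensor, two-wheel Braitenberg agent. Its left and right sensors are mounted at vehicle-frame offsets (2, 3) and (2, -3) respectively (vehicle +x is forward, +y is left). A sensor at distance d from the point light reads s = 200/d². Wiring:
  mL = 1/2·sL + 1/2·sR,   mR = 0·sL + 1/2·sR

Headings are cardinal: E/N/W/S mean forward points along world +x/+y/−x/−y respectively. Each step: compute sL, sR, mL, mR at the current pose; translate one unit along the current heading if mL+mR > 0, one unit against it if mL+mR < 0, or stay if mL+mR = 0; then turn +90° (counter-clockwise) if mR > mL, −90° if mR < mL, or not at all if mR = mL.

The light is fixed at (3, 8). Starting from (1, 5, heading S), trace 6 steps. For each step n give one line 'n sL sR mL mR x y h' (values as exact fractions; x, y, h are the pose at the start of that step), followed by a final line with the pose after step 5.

n=0: pose=(1,5,S); sL=100/13, sR=4; mL=76/13, mR=2; mL+mR=102/13 → advance +1; mR−mL=-50/13 → turn -1·90°
n=1: pose=(1,4,W); sL=40/13, sR=200/17; mL=1640/221, mR=100/17; mL+mR=2940/221 → advance +1; mR−mL=-20/13 → turn -1·90°
n=2: pose=(0,4,N); sL=5, sR=50; mL=55/2, mR=25; mL+mR=105/2 → advance +1; mR−mL=-5/2 → turn -1·90°
n=3: pose=(0,5,E); sL=200, sR=200/37; mL=3800/37, mR=100/37; mL+mR=3900/37 → advance +1; mR−mL=-100 → turn -1·90°
n=4: pose=(1,5,S); sL=100/13, sR=4; mL=76/13, mR=2; mL+mR=102/13 → advance +1; mR−mL=-50/13 → turn -1·90°
n=5: pose=(1,4,W); sL=40/13, sR=200/17; mL=1640/221, mR=100/17; mL+mR=2940/221 → advance +1; mR−mL=-20/13 → turn -1·90°

0 100/13 4 76/13 2 1 5 S
1 40/13 200/17 1640/221 100/17 1 4 W
2 5 50 55/2 25 0 4 N
3 200 200/37 3800/37 100/37 0 5 E
4 100/13 4 76/13 2 1 5 S
5 40/13 200/17 1640/221 100/17 1 4 W
final 0 4 N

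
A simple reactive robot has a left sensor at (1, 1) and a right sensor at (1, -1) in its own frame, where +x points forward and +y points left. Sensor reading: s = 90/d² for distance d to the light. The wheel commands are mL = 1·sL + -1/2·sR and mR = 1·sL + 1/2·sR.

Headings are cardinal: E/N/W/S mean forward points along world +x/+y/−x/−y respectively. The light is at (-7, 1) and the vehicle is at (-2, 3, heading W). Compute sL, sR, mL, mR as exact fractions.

90/17 18/5 297/85 603/85

left sensor world pos  = (-3, 2); dL² = 17
right sensor world pos = (-3, 4); dR² = 25
sL = 90/17 = 90/17
sR = 90/25 = 18/5
mL = 1·sL + -1/2·sR = 297/85
mR = 1·sL + 1/2·sR = 603/85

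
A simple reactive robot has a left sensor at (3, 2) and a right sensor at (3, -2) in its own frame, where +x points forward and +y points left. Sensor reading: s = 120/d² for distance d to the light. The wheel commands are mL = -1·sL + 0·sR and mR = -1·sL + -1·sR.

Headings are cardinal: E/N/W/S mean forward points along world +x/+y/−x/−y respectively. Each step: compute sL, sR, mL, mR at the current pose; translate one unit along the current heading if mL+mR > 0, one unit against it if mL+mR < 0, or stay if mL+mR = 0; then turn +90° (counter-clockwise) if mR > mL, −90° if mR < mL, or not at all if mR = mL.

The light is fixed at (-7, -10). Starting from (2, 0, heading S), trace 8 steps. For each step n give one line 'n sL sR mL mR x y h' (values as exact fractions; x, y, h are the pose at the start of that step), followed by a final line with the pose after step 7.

n=0: pose=(2,0,S); sL=12/17, sR=60/49; mL=-12/17, mR=-1608/833; mL+mR=-2196/833 → advance -1; mR−mL=-60/49 → turn -1·90°
n=1: pose=(2,1,W); sL=40/39, sR=24/41; mL=-40/39, mR=-2576/1599; mL+mR=-4216/1599 → advance -1; mR−mL=-24/41 → turn -1·90°
n=2: pose=(3,1,N); sL=6/13, sR=6/17; mL=-6/13, mR=-180/221; mL+mR=-282/221 → advance -1; mR−mL=-6/17 → turn -1·90°
n=3: pose=(3,0,E); sL=120/313, sR=120/233; mL=-120/313, mR=-65520/72929; mL+mR=-93480/72929 → advance -1; mR−mL=-120/233 → turn -1·90°
n=4: pose=(2,0,S); sL=12/17, sR=60/49; mL=-12/17, mR=-1608/833; mL+mR=-2196/833 → advance -1; mR−mL=-60/49 → turn -1·90°
n=5: pose=(2,1,W); sL=40/39, sR=24/41; mL=-40/39, mR=-2576/1599; mL+mR=-4216/1599 → advance -1; mR−mL=-24/41 → turn -1·90°
n=6: pose=(3,1,N); sL=6/13, sR=6/17; mL=-6/13, mR=-180/221; mL+mR=-282/221 → advance -1; mR−mL=-6/17 → turn -1·90°
n=7: pose=(3,0,E); sL=120/313, sR=120/233; mL=-120/313, mR=-65520/72929; mL+mR=-93480/72929 → advance -1; mR−mL=-120/233 → turn -1·90°

0 12/17 60/49 -12/17 -1608/833 2 0 S
1 40/39 24/41 -40/39 -2576/1599 2 1 W
2 6/13 6/17 -6/13 -180/221 3 1 N
3 120/313 120/233 -120/313 -65520/72929 3 0 E
4 12/17 60/49 -12/17 -1608/833 2 0 S
5 40/39 24/41 -40/39 -2576/1599 2 1 W
6 6/13 6/17 -6/13 -180/221 3 1 N
7 120/313 120/233 -120/313 -65520/72929 3 0 E
final 2 0 S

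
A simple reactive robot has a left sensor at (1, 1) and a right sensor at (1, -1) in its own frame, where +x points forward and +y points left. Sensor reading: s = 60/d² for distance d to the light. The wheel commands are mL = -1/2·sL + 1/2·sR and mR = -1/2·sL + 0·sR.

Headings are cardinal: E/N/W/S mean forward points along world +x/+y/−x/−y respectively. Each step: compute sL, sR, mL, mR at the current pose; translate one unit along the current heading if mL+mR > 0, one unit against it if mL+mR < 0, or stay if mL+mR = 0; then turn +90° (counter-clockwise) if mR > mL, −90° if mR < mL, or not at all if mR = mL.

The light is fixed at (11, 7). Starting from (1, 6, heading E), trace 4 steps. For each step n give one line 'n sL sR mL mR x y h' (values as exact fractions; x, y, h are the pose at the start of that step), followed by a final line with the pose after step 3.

0 20/27 12/17 -8/459 -10/27 1 6 E
1 15/26 15/37 -165/1924 -15/52 0 6 S
2 12/29 12/29 0 -6/29 0 7 W
3 30/61 30/41 300/2501 -15/61 1 7 N
final 1 6 E

n=0: pose=(1,6,E); sL=20/27, sR=12/17; mL=-8/459, mR=-10/27; mL+mR=-178/459 → advance -1; mR−mL=-6/17 → turn -1·90°
n=1: pose=(0,6,S); sL=15/26, sR=15/37; mL=-165/1924, mR=-15/52; mL+mR=-180/481 → advance -1; mR−mL=-15/74 → turn -1·90°
n=2: pose=(0,7,W); sL=12/29, sR=12/29; mL=0, mR=-6/29; mL+mR=-6/29 → advance -1; mR−mL=-6/29 → turn -1·90°
n=3: pose=(1,7,N); sL=30/61, sR=30/41; mL=300/2501, mR=-15/61; mL+mR=-315/2501 → advance -1; mR−mL=-15/41 → turn -1·90°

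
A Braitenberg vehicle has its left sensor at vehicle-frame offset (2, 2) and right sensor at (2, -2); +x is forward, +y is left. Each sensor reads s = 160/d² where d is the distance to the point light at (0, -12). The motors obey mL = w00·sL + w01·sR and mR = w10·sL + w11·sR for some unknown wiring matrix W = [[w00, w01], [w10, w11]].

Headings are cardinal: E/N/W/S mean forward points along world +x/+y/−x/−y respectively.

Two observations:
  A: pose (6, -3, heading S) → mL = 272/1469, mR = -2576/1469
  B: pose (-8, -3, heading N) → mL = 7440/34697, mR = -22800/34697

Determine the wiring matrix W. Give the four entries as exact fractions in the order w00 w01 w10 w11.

1 -1/2 1/2 -1

obs A: pose=(6,-3,S) → sL=160/113, sR=32/13, mL=272/1469, mR=-2576/1469
obs B: pose=(-8,-3,N) → sL=160/221, sR=160/157, mL=7440/34697, mR=-22800/34697
sensor matrix S = [[160/113, 32/13], [160/221, 160/157]]; det S = -17285120/50969893
solve [mL_A; mL_B] = S·[w00; w01] and [mR_A; mR_B] = S·[w10; w11]:
  w00 = 1, w01 = -1/2, w10 = 1/2, w11 = -1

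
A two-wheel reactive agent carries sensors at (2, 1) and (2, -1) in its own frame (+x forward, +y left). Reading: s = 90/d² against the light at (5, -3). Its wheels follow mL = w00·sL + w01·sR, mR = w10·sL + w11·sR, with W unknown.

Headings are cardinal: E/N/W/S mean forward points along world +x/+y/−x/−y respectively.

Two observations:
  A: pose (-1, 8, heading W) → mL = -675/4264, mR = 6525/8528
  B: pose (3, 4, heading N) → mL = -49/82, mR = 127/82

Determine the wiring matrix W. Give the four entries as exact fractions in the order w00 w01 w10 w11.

obs A: pose=(-1,8,W) → sL=45/82, sR=45/104, mL=-675/4264, mR=6525/8528
obs B: pose=(3,4,N) → sL=1, sR=45/41, mL=-49/82, mR=127/82
sensor matrix S = [[45/82, 45/104], [1, 45/41]]; det S = 29655/174824
solve [mL_A; mL_B] = S·[w00; w01] and [mR_A; mR_B] = S·[w10; w11]:
  w00 = 1/2, w01 = -1, w10 = 1, w11 = 1/2

1/2 -1 1 1/2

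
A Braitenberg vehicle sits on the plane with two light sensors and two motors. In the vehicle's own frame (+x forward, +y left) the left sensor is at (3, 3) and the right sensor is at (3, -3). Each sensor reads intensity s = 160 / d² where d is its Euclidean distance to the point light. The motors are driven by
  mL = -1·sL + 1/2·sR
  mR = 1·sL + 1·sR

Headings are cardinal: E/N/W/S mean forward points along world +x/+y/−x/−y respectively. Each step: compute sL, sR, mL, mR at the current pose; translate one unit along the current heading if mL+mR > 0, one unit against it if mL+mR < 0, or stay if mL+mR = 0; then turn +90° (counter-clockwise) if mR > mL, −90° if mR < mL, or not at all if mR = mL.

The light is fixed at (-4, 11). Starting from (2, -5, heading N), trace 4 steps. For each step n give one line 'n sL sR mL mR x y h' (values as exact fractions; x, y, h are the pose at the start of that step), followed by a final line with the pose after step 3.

n=0: pose=(2,-5,N); sL=80/89, sR=16/25; mL=-1288/2225, mR=3424/2225; mL+mR=24/25 → advance +1; mR−mL=4712/2225 → turn +1·90°
n=1: pose=(2,-4,W); sL=160/333, sR=160/153; mL=80/1887, mR=960/629; mL+mR=80/51 → advance +1; mR−mL=2800/1887 → turn +1·90°
n=2: pose=(1,-4,S); sL=40/97, sR=20/41; mL=-670/3977, mR=3580/3977; mL+mR=30/41 → advance +1; mR−mL=4250/3977 → turn +1·90°
n=3: pose=(1,-5,E); sL=160/233, sR=32/85; mL=-9872/19805, mR=21056/19805; mL+mR=48/85 → advance +1; mR−mL=30928/19805 → turn +1·90°

0 80/89 16/25 -1288/2225 3424/2225 2 -5 N
1 160/333 160/153 80/1887 960/629 2 -4 W
2 40/97 20/41 -670/3977 3580/3977 1 -4 S
3 160/233 32/85 -9872/19805 21056/19805 1 -5 E
final 2 -5 N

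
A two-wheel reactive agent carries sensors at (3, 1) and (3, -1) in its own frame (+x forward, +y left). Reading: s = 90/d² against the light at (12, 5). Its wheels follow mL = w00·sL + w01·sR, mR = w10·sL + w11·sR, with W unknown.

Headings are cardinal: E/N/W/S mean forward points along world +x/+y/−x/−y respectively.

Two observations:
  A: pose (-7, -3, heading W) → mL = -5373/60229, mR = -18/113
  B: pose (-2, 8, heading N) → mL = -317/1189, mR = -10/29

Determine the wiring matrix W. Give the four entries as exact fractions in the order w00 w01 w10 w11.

obs A: pose=(-7,-3,W) → sL=18/113, sR=90/533, mL=-5373/60229, mR=-18/113
obs B: pose=(-2,8,N) → sL=10/29, sR=18/41, mL=-317/1189, mR=-10/29
sensor matrix S = [[18/113, 90/533], [10/29, 18/41]]; det S = 20448/1746641
solve [mL_A; mL_B] = S·[w00; w01] and [mR_A; mR_B] = S·[w10; w11]:
  w00 = 1/2, w01 = -1, w10 = -1, w11 = 0

1/2 -1 -1 0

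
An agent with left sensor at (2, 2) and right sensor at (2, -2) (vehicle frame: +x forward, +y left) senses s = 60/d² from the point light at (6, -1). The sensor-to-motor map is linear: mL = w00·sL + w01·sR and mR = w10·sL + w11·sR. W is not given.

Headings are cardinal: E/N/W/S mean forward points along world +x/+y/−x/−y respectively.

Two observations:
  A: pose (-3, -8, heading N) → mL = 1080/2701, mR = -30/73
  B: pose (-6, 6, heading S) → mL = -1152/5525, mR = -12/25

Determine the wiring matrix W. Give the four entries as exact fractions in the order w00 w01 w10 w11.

-1 1 -1 0

obs A: pose=(-3,-8,N) → sL=30/73, sR=30/37, mL=1080/2701, mR=-30/73
obs B: pose=(-6,6,S) → sL=12/25, sR=60/221, mL=-1152/5525, mR=-12/25
sensor matrix S = [[30/73, 30/37], [12/25, 60/221]]; det S = -828576/2984605
solve [mL_A; mL_B] = S·[w00; w01] and [mR_A; mR_B] = S·[w10; w11]:
  w00 = -1, w01 = 1, w10 = -1, w11 = 0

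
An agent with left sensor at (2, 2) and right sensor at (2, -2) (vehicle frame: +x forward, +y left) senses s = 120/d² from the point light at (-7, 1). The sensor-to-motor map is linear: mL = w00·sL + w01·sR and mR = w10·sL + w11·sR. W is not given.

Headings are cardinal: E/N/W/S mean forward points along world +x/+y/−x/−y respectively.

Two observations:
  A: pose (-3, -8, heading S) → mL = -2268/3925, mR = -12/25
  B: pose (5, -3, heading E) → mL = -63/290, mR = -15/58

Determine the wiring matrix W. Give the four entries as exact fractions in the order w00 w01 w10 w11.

obs A: pose=(-3,-8,S) → sL=120/157, sR=24/25, mL=-2268/3925, mR=-12/25
obs B: pose=(5,-3,E) → sL=3/5, sR=15/29, mL=-63/290, mR=-15/58
sensor matrix S = [[120/157, 24/25], [3/5, 15/29]]; det S = -102816/569125
solve [mL_A; mL_B] = S·[w00; w01] and [mR_A; mR_B] = S·[w10; w11]:
  w00 = 1/2, w01 = -1, w10 = 0, w11 = -1/2

1/2 -1 0 -1/2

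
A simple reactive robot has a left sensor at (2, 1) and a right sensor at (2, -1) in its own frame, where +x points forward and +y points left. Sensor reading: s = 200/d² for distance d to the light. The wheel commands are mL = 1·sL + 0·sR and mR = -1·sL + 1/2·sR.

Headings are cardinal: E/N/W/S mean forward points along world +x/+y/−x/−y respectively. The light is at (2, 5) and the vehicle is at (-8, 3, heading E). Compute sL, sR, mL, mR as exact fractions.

40/13 200/73 40/13 -1620/949

left sensor world pos  = (-6, 4); dL² = 65
right sensor world pos = (-6, 2); dR² = 73
sL = 200/65 = 40/13
sR = 200/73 = 200/73
mL = 1·sL + 0·sR = 40/13
mR = -1·sL + 1/2·sR = -1620/949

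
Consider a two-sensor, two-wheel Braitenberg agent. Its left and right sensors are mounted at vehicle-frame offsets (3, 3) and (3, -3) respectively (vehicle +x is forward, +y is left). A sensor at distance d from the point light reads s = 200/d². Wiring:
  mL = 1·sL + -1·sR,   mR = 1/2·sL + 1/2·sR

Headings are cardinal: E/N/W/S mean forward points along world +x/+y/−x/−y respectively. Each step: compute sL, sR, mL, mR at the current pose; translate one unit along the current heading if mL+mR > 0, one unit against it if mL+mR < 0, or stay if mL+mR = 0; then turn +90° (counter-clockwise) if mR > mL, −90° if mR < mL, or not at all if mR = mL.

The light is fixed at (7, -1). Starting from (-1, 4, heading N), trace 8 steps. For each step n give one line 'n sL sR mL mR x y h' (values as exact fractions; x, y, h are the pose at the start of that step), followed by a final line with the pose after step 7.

0 40/37 200/89 -3840/3293 5480/3293 -1 4 N
1 20/13 100/101 720/1313 1660/1313 -1 5 W
2 40/9 200/153 160/51 440/153 -2 5 S
3 50/37 25/26 375/962 2225/1924 -2 4 W
4 200/53 200/173 24000/9169 22600/9169 -3 4 S
5 20/17 100/109 480/1853 1940/1853 -3 3 W
6 40/13 200/197 5280/2561 5240/2561 -4 3 S
7 50/49 25/29 225/1421 2675/2842 -4 2 W
final -5 2 S

n=0: pose=(-1,4,N); sL=40/37, sR=200/89; mL=-3840/3293, mR=5480/3293; mL+mR=1640/3293 → advance +1; mR−mL=9320/3293 → turn +1·90°
n=1: pose=(-1,5,W); sL=20/13, sR=100/101; mL=720/1313, mR=1660/1313; mL+mR=2380/1313 → advance +1; mR−mL=940/1313 → turn +1·90°
n=2: pose=(-2,5,S); sL=40/9, sR=200/153; mL=160/51, mR=440/153; mL+mR=920/153 → advance +1; mR−mL=-40/153 → turn -1·90°
n=3: pose=(-2,4,W); sL=50/37, sR=25/26; mL=375/962, mR=2225/1924; mL+mR=2975/1924 → advance +1; mR−mL=1475/1924 → turn +1·90°
n=4: pose=(-3,4,S); sL=200/53, sR=200/173; mL=24000/9169, mR=22600/9169; mL+mR=46600/9169 → advance +1; mR−mL=-1400/9169 → turn -1·90°
n=5: pose=(-3,3,W); sL=20/17, sR=100/109; mL=480/1853, mR=1940/1853; mL+mR=2420/1853 → advance +1; mR−mL=1460/1853 → turn +1·90°
n=6: pose=(-4,3,S); sL=40/13, sR=200/197; mL=5280/2561, mR=5240/2561; mL+mR=10520/2561 → advance +1; mR−mL=-40/2561 → turn -1·90°
n=7: pose=(-4,2,W); sL=50/49, sR=25/29; mL=225/1421, mR=2675/2842; mL+mR=3125/2842 → advance +1; mR−mL=2225/2842 → turn +1·90°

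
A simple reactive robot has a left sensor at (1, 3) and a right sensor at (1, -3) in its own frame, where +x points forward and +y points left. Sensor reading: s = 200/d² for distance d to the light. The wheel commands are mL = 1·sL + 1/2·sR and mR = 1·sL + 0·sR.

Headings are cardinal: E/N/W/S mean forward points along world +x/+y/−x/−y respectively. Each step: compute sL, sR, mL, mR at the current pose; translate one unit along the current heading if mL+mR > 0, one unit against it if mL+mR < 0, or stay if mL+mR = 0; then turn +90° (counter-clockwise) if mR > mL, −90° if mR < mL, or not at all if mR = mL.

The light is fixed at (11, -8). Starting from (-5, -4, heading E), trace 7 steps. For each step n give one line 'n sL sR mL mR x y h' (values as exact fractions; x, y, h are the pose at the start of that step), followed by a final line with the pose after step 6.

n=0: pose=(-5,-4,E); sL=100/137, sR=100/113; mL=18150/15481, mR=100/137; mL+mR=29450/15481 → advance +1; mR−mL=-50/113 → turn -1·90°
n=1: pose=(-4,-4,S); sL=200/153, sR=200/333; mL=9100/5661, mR=200/153; mL+mR=5500/1887 → advance +1; mR−mL=-100/333 → turn -1·90°
n=2: pose=(-4,-5,W); sL=25/32, sR=50/73; mL=2625/2336, mR=25/32; mL+mR=2225/1168 → advance +1; mR−mL=-25/73 → turn -1·90°
n=3: pose=(-5,-5,N); sL=200/377, sR=40/37; mL=14940/13949, mR=200/377; mL+mR=22340/13949 → advance +1; mR−mL=-20/37 → turn -1·90°
n=4: pose=(-5,-4,E); sL=100/137, sR=100/113; mL=18150/15481, mR=100/137; mL+mR=29450/15481 → advance +1; mR−mL=-50/113 → turn -1·90°
n=5: pose=(-4,-4,S); sL=200/153, sR=200/333; mL=9100/5661, mR=200/153; mL+mR=5500/1887 → advance +1; mR−mL=-100/333 → turn -1·90°
n=6: pose=(-4,-5,W); sL=25/32, sR=50/73; mL=2625/2336, mR=25/32; mL+mR=2225/1168 → advance +1; mR−mL=-25/73 → turn -1·90°

0 100/137 100/113 18150/15481 100/137 -5 -4 E
1 200/153 200/333 9100/5661 200/153 -4 -4 S
2 25/32 50/73 2625/2336 25/32 -4 -5 W
3 200/377 40/37 14940/13949 200/377 -5 -5 N
4 100/137 100/113 18150/15481 100/137 -5 -4 E
5 200/153 200/333 9100/5661 200/153 -4 -4 S
6 25/32 50/73 2625/2336 25/32 -4 -5 W
final -5 -5 N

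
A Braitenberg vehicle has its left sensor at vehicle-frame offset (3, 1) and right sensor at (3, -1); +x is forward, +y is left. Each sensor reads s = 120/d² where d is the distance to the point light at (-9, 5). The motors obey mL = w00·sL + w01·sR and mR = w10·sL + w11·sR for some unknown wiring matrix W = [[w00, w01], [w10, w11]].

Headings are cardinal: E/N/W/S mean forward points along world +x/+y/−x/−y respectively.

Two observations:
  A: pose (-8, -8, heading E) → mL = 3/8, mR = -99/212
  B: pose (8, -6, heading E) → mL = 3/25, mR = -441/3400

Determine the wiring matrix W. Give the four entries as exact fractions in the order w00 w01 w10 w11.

obs A: pose=(-8,-8,E) → sL=3/4, sR=30/53, mL=3/8, mR=-99/212
obs B: pose=(8,-6,E) → sL=6/25, sR=15/68, mL=3/25, mR=-441/3400
sensor matrix S = [[3/4, 30/53], [6/25, 15/68]]; det S = 2133/72080
solve [mL_A; mL_B] = S·[w00; w01] and [mR_A; mR_B] = S·[w10; w11]:
  w00 = 1/2, w01 = 0, w10 = -1, w11 = 1/2

1/2 0 -1 1/2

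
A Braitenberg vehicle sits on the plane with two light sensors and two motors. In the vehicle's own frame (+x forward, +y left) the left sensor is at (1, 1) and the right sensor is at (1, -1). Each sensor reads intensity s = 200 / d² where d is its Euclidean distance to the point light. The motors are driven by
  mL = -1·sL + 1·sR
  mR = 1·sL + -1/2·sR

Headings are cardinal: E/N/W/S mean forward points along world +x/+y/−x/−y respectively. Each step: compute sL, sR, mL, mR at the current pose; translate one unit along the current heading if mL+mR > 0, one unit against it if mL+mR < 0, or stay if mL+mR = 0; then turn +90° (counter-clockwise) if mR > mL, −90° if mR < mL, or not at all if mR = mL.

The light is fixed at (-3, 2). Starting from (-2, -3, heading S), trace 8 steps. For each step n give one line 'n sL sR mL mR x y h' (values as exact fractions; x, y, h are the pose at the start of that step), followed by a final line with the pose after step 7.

n=0: pose=(-2,-3,S); sL=5, sR=50/9; mL=5/9, mR=20/9; mL+mR=25/9 → advance +1; mR−mL=5/3 → turn +1·90°
n=1: pose=(-2,-4,E); sL=200/29, sR=200/53; mL=-4800/1537, mR=7700/1537; mL+mR=100/53 → advance +1; mR−mL=12500/1537 → turn +1·90°
n=2: pose=(-1,-4,N); sL=100/13, sR=100/17; mL=-400/221, mR=1050/221; mL+mR=50/17 → advance +1; mR−mL=1450/221 → turn +1·90°
n=3: pose=(-1,-3,W); sL=200/37, sR=200/17; mL=4000/629, mR=-300/629; mL+mR=100/17 → advance +1; mR−mL=-4300/629 → turn -1·90°
n=4: pose=(-2,-3,N); sL=25/2, sR=10; mL=-5/2, mR=15/2; mL+mR=5 → advance +1; mR−mL=10 → turn +1·90°
n=5: pose=(-2,-2,W); sL=8, sR=200/9; mL=128/9, mR=-28/9; mL+mR=100/9 → advance +1; mR−mL=-52/3 → turn -1·90°
n=6: pose=(-3,-2,N); sL=20, sR=20; mL=0, mR=10; mL+mR=10 → advance +1; mR−mL=10 → turn +1·90°
n=7: pose=(-3,-1,W); sL=200/17, sR=40; mL=480/17, mR=-140/17; mL+mR=20 → advance +1; mR−mL=-620/17 → turn -1·90°

0 5 50/9 5/9 20/9 -2 -3 S
1 200/29 200/53 -4800/1537 7700/1537 -2 -4 E
2 100/13 100/17 -400/221 1050/221 -1 -4 N
3 200/37 200/17 4000/629 -300/629 -1 -3 W
4 25/2 10 -5/2 15/2 -2 -3 N
5 8 200/9 128/9 -28/9 -2 -2 W
6 20 20 0 10 -3 -2 N
7 200/17 40 480/17 -140/17 -3 -1 W
final -4 -1 N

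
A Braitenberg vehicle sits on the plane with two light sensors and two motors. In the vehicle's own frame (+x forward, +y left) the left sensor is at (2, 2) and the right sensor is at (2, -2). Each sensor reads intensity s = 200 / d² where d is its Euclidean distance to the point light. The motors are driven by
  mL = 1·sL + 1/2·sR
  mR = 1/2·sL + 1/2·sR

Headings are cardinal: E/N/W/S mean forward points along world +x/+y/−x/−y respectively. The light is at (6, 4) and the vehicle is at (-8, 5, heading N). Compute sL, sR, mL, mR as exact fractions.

left sensor world pos  = (-10, 7); dL² = 265
right sensor world pos = (-6, 7); dR² = 153
sL = 200/265 = 40/53
sR = 200/153 = 200/153
mL = 1·sL + 1/2·sR = 11420/8109
mR = 1/2·sL + 1/2·sR = 8360/8109

40/53 200/153 11420/8109 8360/8109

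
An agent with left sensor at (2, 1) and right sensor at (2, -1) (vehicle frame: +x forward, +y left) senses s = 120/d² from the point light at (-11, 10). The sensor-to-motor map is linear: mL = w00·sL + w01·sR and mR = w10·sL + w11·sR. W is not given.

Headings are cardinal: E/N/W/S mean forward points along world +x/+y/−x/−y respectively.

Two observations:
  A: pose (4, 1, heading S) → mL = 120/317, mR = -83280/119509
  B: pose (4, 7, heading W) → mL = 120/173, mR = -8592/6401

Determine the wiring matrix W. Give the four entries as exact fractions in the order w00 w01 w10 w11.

0 1 -1 -1

obs A: pose=(4,1,S) → sL=120/377, sR=120/317, mL=120/317, mR=-83280/119509
obs B: pose=(4,7,W) → sL=24/37, sR=120/173, mL=120/173, mR=-8592/6401
sensor matrix S = [[120/377, 120/317], [24/37, 120/173]]; det S = -18938880/764977109
solve [mL_A; mL_B] = S·[w00; w01] and [mR_A; mR_B] = S·[w10; w11]:
  w00 = 0, w01 = 1, w10 = -1, w11 = -1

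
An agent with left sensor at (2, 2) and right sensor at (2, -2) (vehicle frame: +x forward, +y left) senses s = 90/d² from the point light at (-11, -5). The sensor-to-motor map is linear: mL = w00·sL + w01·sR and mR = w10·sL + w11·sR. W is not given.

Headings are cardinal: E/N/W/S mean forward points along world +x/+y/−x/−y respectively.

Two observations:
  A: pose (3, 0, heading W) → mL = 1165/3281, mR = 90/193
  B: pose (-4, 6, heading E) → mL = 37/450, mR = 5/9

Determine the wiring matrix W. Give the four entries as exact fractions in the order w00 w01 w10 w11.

obs A: pose=(3,0,W) → sL=10/17, sR=90/193, mL=1165/3281, mR=90/193
obs B: pose=(-4,6,E) → sL=9/25, sR=5/9, mL=37/450, mR=5/9
sensor matrix S = [[10/17, 90/193], [9/25, 5/9]]; det S = 23464/147645
solve [mL_A; mL_B] = S·[w00; w01] and [mR_A; mR_B] = S·[w10; w11]:
  w00 = 1, w01 = -1/2, w10 = 0, w11 = 1

1 -1/2 0 1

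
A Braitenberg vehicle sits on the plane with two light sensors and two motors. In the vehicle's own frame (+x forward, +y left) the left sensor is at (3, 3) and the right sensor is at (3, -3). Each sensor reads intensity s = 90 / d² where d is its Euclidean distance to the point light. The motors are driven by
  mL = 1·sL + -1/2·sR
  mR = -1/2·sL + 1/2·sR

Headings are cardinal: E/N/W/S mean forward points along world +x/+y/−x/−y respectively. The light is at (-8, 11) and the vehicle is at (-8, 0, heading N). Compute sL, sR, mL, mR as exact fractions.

90/73 90/73 45/73 0

left sensor world pos  = (-11, 3); dL² = 73
right sensor world pos = (-5, 3); dR² = 73
sL = 90/73 = 90/73
sR = 90/73 = 90/73
mL = 1·sL + -1/2·sR = 45/73
mR = -1/2·sL + 1/2·sR = 0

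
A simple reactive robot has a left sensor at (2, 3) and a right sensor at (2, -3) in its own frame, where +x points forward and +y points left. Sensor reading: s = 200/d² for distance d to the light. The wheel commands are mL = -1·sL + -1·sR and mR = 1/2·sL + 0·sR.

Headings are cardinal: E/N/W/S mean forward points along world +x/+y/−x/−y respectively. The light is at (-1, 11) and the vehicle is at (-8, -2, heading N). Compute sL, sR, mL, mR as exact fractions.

left sensor world pos  = (-11, 0); dL² = 221
right sensor world pos = (-5, 0); dR² = 137
sL = 200/221 = 200/221
sR = 200/137 = 200/137
mL = -1·sL + -1·sR = -71600/30277
mR = 1/2·sL + 0·sR = 100/221

200/221 200/137 -71600/30277 100/221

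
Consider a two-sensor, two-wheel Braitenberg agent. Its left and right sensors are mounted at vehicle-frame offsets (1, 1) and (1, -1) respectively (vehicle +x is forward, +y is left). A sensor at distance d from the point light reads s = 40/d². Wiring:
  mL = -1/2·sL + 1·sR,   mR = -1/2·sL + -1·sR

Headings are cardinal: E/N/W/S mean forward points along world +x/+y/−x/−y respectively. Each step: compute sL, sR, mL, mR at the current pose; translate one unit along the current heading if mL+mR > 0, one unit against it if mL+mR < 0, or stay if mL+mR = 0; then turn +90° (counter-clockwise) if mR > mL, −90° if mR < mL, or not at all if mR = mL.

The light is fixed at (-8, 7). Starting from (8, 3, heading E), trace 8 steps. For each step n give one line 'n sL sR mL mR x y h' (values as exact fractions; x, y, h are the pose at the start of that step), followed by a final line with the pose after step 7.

n=0: pose=(8,3,E); sL=20/149, sR=20/157; mL=1410/23393, mR=-4550/23393; mL+mR=-20/149 → advance -1; mR−mL=-40/157 → turn -1·90°
n=1: pose=(7,3,S); sL=40/281, sR=40/221; mL=6820/62101, mR=-15660/62101; mL+mR=-40/281 → advance -1; mR−mL=-80/221 → turn -1·90°
n=2: pose=(7,4,W); sL=10/53, sR=1/5; mL=28/265, mR=-78/265; mL+mR=-10/53 → advance -1; mR−mL=-2/5 → turn -1·90°
n=3: pose=(8,4,N); sL=40/229, sR=40/293; mL=3300/67097, mR=-15020/67097; mL+mR=-40/229 → advance -1; mR−mL=-80/293 → turn -1·90°
n=4: pose=(8,3,E); sL=20/149, sR=20/157; mL=1410/23393, mR=-4550/23393; mL+mR=-20/149 → advance -1; mR−mL=-40/157 → turn -1·90°
n=5: pose=(7,3,S); sL=40/281, sR=40/221; mL=6820/62101, mR=-15660/62101; mL+mR=-40/281 → advance -1; mR−mL=-80/221 → turn -1·90°
n=6: pose=(7,4,W); sL=10/53, sR=1/5; mL=28/265, mR=-78/265; mL+mR=-10/53 → advance -1; mR−mL=-2/5 → turn -1·90°
n=7: pose=(8,4,N); sL=40/229, sR=40/293; mL=3300/67097, mR=-15020/67097; mL+mR=-40/229 → advance -1; mR−mL=-80/293 → turn -1·90°

0 20/149 20/157 1410/23393 -4550/23393 8 3 E
1 40/281 40/221 6820/62101 -15660/62101 7 3 S
2 10/53 1/5 28/265 -78/265 7 4 W
3 40/229 40/293 3300/67097 -15020/67097 8 4 N
4 20/149 20/157 1410/23393 -4550/23393 8 3 E
5 40/281 40/221 6820/62101 -15660/62101 7 3 S
6 10/53 1/5 28/265 -78/265 7 4 W
7 40/229 40/293 3300/67097 -15020/67097 8 4 N
final 8 3 E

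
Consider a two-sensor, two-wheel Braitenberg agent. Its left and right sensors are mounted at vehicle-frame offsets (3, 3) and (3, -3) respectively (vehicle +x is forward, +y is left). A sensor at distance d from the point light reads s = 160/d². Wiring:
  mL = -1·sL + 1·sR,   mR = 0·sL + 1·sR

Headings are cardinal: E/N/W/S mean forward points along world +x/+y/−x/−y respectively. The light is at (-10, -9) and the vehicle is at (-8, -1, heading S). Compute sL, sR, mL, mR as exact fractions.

left sensor world pos  = (-5, -4); dL² = 50
right sensor world pos = (-11, -4); dR² = 26
sL = 160/50 = 16/5
sR = 160/26 = 80/13
mL = -1·sL + 1·sR = 192/65
mR = 0·sL + 1·sR = 80/13

16/5 80/13 192/65 80/13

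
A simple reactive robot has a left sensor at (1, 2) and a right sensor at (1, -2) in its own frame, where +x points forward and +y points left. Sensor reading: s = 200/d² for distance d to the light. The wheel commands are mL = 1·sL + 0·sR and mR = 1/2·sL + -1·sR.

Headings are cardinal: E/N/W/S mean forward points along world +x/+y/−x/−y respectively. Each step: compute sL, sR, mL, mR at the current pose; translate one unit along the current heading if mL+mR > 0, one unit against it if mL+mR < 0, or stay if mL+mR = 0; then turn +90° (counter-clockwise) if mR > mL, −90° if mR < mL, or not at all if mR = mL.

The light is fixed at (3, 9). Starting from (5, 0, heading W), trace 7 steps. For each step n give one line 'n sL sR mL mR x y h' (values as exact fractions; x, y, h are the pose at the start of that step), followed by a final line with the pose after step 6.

0 100/61 4 100/61 -194/61 5 0 W
1 40/13 200/89 40/13 -820/1157 6 0 N
2 50/13 50/29 50/13 75/377 6 1 E
3 200/117 40/17 200/117 -2980/1989 7 1 S
4 20/13 100/29 20/13 -1010/377 7 0 W
5 200/73 200/113 200/73 -3300/8249 8 0 N
6 25/9 25/17 25/9 -25/306 8 1 E
final 9 1 S

n=0: pose=(5,0,W); sL=100/61, sR=4; mL=100/61, mR=-194/61; mL+mR=-94/61 → advance -1; mR−mL=-294/61 → turn -1·90°
n=1: pose=(6,0,N); sL=40/13, sR=200/89; mL=40/13, mR=-820/1157; mL+mR=2740/1157 → advance +1; mR−mL=-4380/1157 → turn -1·90°
n=2: pose=(6,1,E); sL=50/13, sR=50/29; mL=50/13, mR=75/377; mL+mR=1525/377 → advance +1; mR−mL=-1375/377 → turn -1·90°
n=3: pose=(7,1,S); sL=200/117, sR=40/17; mL=200/117, mR=-2980/1989; mL+mR=140/663 → advance +1; mR−mL=-6380/1989 → turn -1·90°
n=4: pose=(7,0,W); sL=20/13, sR=100/29; mL=20/13, mR=-1010/377; mL+mR=-430/377 → advance -1; mR−mL=-1590/377 → turn -1·90°
n=5: pose=(8,0,N); sL=200/73, sR=200/113; mL=200/73, mR=-3300/8249; mL+mR=19300/8249 → advance +1; mR−mL=-25900/8249 → turn -1·90°
n=6: pose=(8,1,E); sL=25/9, sR=25/17; mL=25/9, mR=-25/306; mL+mR=275/102 → advance +1; mR−mL=-875/306 → turn -1·90°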